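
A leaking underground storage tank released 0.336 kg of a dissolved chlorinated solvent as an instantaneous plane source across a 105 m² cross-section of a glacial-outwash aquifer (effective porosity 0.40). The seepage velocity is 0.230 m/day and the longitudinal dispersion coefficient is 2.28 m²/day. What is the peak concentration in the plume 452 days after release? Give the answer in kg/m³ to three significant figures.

The peak of an instantaneous 1D plume sits at x = vt; there the Gaussian factor is 1 and C_max = M/(n_e·A·√(4πDt)), where n_e·A is the pore area the mass is dissolved in.
√(4πDt) = √(4π × 2.28 × 452) = 113.8 m, so C_max = 0.336/(0.40 × 105 × 113.8) = 7.03e-05 kg/m³.

7.03e-05 kg/m³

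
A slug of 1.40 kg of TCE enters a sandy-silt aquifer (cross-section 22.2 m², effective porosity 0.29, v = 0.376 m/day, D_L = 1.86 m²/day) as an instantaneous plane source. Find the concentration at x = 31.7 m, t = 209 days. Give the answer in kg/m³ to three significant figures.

0.000757 kg/m³

For an instantaneous plane source, C(x,t) = M/(n_e·A·√(4πDt)) · exp(−(x−vt)²/(4Dt)), with n_e·A the pore (flow) area.
Plume center vt = 0.376 × 209 = 78.584 m, so the well at 31.7 m is 46.884 m upgradient of the peak.
√(4πDt) = 69.89 m, giving peak height M/(n_e·A·√(4πDt)) = 1.40/(0.29 × 22.2 × 69.89) = 0.003111 kg/m³.
(x−vt)²/(4Dt) = (-46.884)²/(4 × 1.86 × 209) = 1.414; exp(−1.414) = 0.2432.
C = 0.003111 × 0.2432 = 0.000757 kg/m³.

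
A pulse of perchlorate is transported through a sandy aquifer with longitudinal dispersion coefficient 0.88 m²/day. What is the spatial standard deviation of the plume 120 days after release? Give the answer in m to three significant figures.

14.5 m

Dispersive spreading gives a Gaussian with σ² = 2Dt; advection only shifts the center.
σ = √(2 × 0.88 × 120) = 14.5 m.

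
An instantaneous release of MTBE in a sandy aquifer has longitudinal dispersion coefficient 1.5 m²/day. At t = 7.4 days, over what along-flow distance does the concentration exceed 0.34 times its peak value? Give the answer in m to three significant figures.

The plume is Gaussian with σ = √(2Dt) = √(2 × 1.5 × 7.4) = 4.712 m.
C/C_peak = exp(−Δx²/(2σ²)) = 0.34 ⇒ Δx = σ·√(−2 ln 0.34) = 4.712 × 1.469 = 6.922 m.
Width = 2Δx = 13.8 m.

13.8 m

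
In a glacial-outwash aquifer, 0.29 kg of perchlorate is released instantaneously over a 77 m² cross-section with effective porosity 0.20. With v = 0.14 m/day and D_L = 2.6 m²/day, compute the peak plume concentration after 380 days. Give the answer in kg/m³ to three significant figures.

0.000169 kg/m³

The peak of an instantaneous 1D plume sits at x = vt; there the Gaussian factor is 1 and C_max = M/(n_e·A·√(4πDt)), where n_e·A is the pore area the mass is dissolved in.
√(4πDt) = √(4π × 2.6 × 380) = 111.4 m, so C_max = 0.29/(0.20 × 77 × 111.4) = 0.000169 kg/m³.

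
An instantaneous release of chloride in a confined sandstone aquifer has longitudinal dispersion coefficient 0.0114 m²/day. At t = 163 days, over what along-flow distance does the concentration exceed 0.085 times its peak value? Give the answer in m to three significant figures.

The plume is Gaussian with σ = √(2Dt) = √(2 × 0.0114 × 163) = 1.928 m.
C/C_peak = exp(−Δx²/(2σ²)) = 0.085 ⇒ Δx = σ·√(−2 ln 0.085) = 1.928 × 2.220 = 4.280 m.
Width = 2Δx = 8.56 m.

8.56 m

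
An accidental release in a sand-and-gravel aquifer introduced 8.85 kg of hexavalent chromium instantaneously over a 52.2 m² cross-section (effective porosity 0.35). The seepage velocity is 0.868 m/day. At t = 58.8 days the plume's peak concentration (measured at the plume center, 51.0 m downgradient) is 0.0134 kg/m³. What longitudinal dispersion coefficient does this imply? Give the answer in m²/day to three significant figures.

1.77 m²/day

At the plume center C_max = M/(n_e·A·√(4πDt)), so D = M²/(4πt·(n_e·A·C_max)²).
n_e·A·C_max = 0.35 × 52.2 × 0.0134 = 0.2448 kg/m.
D = 8.85²/(4π × 58.8 × 0.2448²) = 1.77 m²/day.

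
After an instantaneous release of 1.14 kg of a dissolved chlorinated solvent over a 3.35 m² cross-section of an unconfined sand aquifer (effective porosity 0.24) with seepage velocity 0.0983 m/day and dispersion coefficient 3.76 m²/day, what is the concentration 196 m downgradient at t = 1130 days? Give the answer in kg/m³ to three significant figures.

For an instantaneous plane source, C(x,t) = M/(n_e·A·√(4πDt)) · exp(−(x−vt)²/(4Dt)), with n_e·A the pore (flow) area.
Plume center vt = 0.0983 × 1130 = 111.079 m, so the well at 196 m is 84.921 m downgradient of the peak.
√(4πDt) = 231.1 m, giving peak height M/(n_e·A·√(4πDt)) = 1.14/(0.24 × 3.35 × 231.1) = 0.006135 kg/m³.
(x−vt)²/(4Dt) = (84.921)²/(4 × 3.76 × 1130) = 0.4243; exp(−0.4243) = 0.6542.
C = 0.006135 × 0.6542 = 0.00401 kg/m³.

0.00401 kg/m³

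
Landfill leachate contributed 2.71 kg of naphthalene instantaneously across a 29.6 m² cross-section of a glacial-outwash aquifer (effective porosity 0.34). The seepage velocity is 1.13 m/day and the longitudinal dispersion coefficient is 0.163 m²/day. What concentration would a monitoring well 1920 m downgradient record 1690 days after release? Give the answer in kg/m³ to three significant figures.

For an instantaneous plane source, C(x,t) = M/(n_e·A·√(4πDt)) · exp(−(x−vt)²/(4Dt)), with n_e·A the pore (flow) area.
Plume center vt = 1.13 × 1690 = 1909.7 m, so the well at 1920 m is 10.3 m downgradient of the peak.
√(4πDt) = 58.84 m, giving peak height M/(n_e·A·√(4πDt)) = 2.71/(0.34 × 29.6 × 58.84) = 0.004576 kg/m³.
(x−vt)²/(4Dt) = (10.3)²/(4 × 0.163 × 1690) = 0.09628; exp(−0.09628) = 0.9082.
C = 0.004576 × 0.9082 = 0.00416 kg/m³.

0.00416 kg/m³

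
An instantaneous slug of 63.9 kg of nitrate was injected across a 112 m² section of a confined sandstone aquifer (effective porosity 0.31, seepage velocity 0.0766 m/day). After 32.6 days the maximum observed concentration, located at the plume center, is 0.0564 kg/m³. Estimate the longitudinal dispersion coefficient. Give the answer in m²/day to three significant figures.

At the plume center C_max = M/(n_e·A·√(4πDt)), so D = M²/(4πt·(n_e·A·C_max)²).
n_e·A·C_max = 0.31 × 112 × 0.0564 = 1.958 kg/m.
D = 63.9²/(4π × 32.6 × 1.958²) = 2.60 m²/day.

2.60 m²/day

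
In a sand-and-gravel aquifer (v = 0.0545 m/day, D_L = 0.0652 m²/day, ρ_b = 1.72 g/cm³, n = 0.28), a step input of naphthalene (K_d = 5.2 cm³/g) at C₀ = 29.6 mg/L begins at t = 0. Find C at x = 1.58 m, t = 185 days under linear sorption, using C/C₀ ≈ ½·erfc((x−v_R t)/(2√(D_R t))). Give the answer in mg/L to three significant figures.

2.02 mg/L

Retardation factor R = 1 + ρ_b·K_d/n = 1 + 1.72 × 5.2/0.28 = 32.94.
Sorption retards both mechanisms: v_R = v/R = 0.001655 m/day, D_R = D/R = 0.001979 m²/day.
v_R·t = 0.001655 × 185 = 0.306175 m; 2√(D_R t) = 1.210 m; argument = (1.58 − 0.306175)/1.210 = 1.053.
C = C₀ × ½·erfc(1.053) = 29.6 × 0.06822 = 2.02 mg/L.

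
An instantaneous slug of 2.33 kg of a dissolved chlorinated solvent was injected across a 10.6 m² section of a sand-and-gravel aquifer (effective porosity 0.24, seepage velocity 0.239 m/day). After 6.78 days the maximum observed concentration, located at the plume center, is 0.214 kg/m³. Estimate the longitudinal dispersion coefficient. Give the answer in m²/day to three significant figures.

At the plume center C_max = M/(n_e·A·√(4πDt)), so D = M²/(4πt·(n_e·A·C_max)²).
n_e·A·C_max = 0.24 × 10.6 × 0.214 = 0.5444 kg/m.
D = 2.33²/(4π × 6.78 × 0.5444²) = 0.215 m²/day.

0.215 m²/day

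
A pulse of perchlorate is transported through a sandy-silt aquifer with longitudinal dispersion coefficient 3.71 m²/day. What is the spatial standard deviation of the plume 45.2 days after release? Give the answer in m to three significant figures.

18.3 m

Dispersive spreading gives a Gaussian with σ² = 2Dt; advection only shifts the center.
σ = √(2 × 3.71 × 45.2) = 18.3 m.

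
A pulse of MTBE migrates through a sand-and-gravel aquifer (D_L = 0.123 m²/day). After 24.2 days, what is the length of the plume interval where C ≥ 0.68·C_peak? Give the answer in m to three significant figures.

4.29 m

The plume is Gaussian with σ = √(2Dt) = √(2 × 0.123 × 24.2) = 2.440 m.
C/C_peak = exp(−Δx²/(2σ²)) = 0.68 ⇒ Δx = σ·√(−2 ln 0.68) = 2.440 × 0.8783 = 2.143 m.
Width = 2Δx = 4.29 m.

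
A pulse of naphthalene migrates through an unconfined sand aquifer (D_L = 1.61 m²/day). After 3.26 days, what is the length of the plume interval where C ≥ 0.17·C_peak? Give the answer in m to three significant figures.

The plume is Gaussian with σ = √(2Dt) = √(2 × 1.61 × 3.26) = 3.240 m.
C/C_peak = exp(−Δx²/(2σ²)) = 0.17 ⇒ Δx = σ·√(−2 ln 0.17) = 3.240 × 1.883 = 6.101 m.
Width = 2Δx = 12.2 m.

12.2 m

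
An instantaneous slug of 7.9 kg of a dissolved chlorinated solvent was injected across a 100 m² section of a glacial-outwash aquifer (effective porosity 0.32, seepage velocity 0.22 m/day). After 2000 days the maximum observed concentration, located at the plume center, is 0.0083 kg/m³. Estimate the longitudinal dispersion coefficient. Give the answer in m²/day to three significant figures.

At the plume center C_max = M/(n_e·A·√(4πDt)), so D = M²/(4πt·(n_e·A·C_max)²).
n_e·A·C_max = 0.32 × 100 × 0.0083 = 0.2656 kg/m.
D = 7.9²/(4π × 2000 × 0.2656²) = 0.0352 m²/day.

0.0352 m²/day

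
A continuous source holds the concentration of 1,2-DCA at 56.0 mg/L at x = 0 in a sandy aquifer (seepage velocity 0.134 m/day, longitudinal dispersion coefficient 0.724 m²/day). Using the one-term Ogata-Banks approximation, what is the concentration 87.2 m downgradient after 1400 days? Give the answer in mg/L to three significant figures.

For a continuous step input, C/C₀ ≈ ½·erfc((x−vt)/(2√(Dt))).
vt = 0.134 × 1400 = 187.6 m and 2√(Dt) = 2√(0.724 × 1400) = 63.67 m.
Argument (x−vt)/(2√(Dt)) = (87.2 − 187.6)/63.67 = -1.577; ½·erfc(-1.577) = 0.9871.
C = 56.0 × 0.9871 = 55.3 mg/L.

55.3 mg/L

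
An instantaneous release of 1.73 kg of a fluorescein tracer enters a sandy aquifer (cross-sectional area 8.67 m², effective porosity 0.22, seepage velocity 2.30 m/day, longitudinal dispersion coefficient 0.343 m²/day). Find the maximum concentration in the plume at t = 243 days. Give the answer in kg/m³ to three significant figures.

The peak of an instantaneous 1D plume sits at x = vt; there the Gaussian factor is 1 and C_max = M/(n_e·A·√(4πDt)), where n_e·A is the pore area the mass is dissolved in.
√(4πDt) = √(4π × 0.343 × 243) = 32.36 m, so C_max = 1.73/(0.22 × 8.67 × 32.36) = 0.0280 kg/m³.

0.0280 kg/m³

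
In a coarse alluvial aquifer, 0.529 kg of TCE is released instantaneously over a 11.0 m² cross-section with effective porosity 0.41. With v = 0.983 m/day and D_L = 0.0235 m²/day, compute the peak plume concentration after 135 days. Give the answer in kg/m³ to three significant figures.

The peak of an instantaneous 1D plume sits at x = vt; there the Gaussian factor is 1 and C_max = M/(n_e·A·√(4πDt)), where n_e·A is the pore area the mass is dissolved in.
√(4πDt) = √(4π × 0.0235 × 135) = 6.314 m, so C_max = 0.529/(0.41 × 11.0 × 6.314) = 0.0186 kg/m³.

0.0186 kg/m³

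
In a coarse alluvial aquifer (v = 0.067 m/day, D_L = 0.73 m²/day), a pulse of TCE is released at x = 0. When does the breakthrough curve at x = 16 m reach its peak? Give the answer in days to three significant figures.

For the 1D instantaneous-source solution, setting ∂C/∂t = 0 at fixed x gives v²t² + 2Dt − x² = 0, so t = (√(D² + v²x²) − D)/v².
√(D² + v²x²) = √(0.73² + 0.067² × 16²) = 1.297; v² = 0.004489.
t = (1.297 − 0.73)/0.004489 = 126 days (vs. the pure-advection estimate x/v = 239 d).

126 days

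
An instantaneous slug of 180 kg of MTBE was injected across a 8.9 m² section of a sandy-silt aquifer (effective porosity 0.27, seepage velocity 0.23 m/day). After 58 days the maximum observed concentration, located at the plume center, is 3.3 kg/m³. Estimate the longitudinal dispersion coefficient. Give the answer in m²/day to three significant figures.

0.707 m²/day

At the plume center C_max = M/(n_e·A·√(4πDt)), so D = M²/(4πt·(n_e·A·C_max)²).
n_e·A·C_max = 0.27 × 8.9 × 3.3 = 7.930 kg/m.
D = 180²/(4π × 58 × 7.930²) = 0.707 m²/day.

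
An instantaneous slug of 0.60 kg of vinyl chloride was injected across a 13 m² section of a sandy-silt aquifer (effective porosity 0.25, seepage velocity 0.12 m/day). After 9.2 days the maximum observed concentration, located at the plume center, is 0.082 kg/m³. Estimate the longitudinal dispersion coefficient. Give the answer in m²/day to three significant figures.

0.0438 m²/day

At the plume center C_max = M/(n_e·A·√(4πDt)), so D = M²/(4πt·(n_e·A·C_max)²).
n_e·A·C_max = 0.25 × 13 × 0.082 = 0.2665 kg/m.
D = 0.60²/(4π × 9.2 × 0.2665²) = 0.0438 m²/day.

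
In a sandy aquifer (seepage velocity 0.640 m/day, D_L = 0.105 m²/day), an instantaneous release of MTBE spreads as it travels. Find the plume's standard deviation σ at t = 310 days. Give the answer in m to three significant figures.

Dispersive spreading gives a Gaussian with σ² = 2Dt; advection only shifts the center.
σ = √(2 × 0.105 × 310) = 8.07 m.

8.07 m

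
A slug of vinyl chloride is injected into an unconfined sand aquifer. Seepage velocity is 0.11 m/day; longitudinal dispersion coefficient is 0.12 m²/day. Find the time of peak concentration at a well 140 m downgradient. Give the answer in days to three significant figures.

1260 days

For the 1D instantaneous-source solution, setting ∂C/∂t = 0 at fixed x gives v²t² + 2Dt − x² = 0, so t = (√(D² + v²x²) − D)/v².
√(D² + v²x²) = √(0.12² + 0.11² × 140²) = 15.40; v² = 0.0121.
t = (15.40 − 0.12)/0.0121 = 1260 days (vs. the pure-advection estimate x/v = 1270 d).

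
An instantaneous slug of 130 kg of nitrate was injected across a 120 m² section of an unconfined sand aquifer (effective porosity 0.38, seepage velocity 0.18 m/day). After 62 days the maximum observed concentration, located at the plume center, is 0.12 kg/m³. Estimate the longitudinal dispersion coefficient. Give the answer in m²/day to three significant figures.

0.724 m²/day

At the plume center C_max = M/(n_e·A·√(4πDt)), so D = M²/(4πt·(n_e·A·C_max)²).
n_e·A·C_max = 0.38 × 120 × 0.12 = 5.472 kg/m.
D = 130²/(4π × 62 × 5.472²) = 0.724 m²/day.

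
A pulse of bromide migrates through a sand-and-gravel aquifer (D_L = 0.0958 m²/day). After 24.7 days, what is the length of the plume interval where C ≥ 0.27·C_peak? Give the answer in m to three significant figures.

7.04 m

The plume is Gaussian with σ = √(2Dt) = √(2 × 0.0958 × 24.7) = 2.175 m.
C/C_peak = exp(−Δx²/(2σ²)) = 0.27 ⇒ Δx = σ·√(−2 ln 0.27) = 2.175 × 1.618 = 3.519 m.
Width = 2Δx = 7.04 m.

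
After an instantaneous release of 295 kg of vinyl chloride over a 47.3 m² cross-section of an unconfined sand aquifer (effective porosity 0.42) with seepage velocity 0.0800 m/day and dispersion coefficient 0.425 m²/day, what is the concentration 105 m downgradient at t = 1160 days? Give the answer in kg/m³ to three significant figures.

For an instantaneous plane source, C(x,t) = M/(n_e·A·√(4πDt)) · exp(−(x−vt)²/(4Dt)), with n_e·A the pore (flow) area.
Plume center vt = 0.0800 × 1160 = 92.8 m, so the well at 105 m is 12.2 m downgradient of the peak.
√(4πDt) = 78.71 m, giving peak height M/(n_e·A·√(4πDt)) = 295/(0.42 × 47.3 × 78.71) = 0.1887 kg/m³.
(x−vt)²/(4Dt) = (12.2)²/(4 × 0.425 × 1160) = 0.07548; exp(−0.07548) = 0.9273.
C = 0.1887 × 0.9273 = 0.175 kg/m³.

0.175 kg/m³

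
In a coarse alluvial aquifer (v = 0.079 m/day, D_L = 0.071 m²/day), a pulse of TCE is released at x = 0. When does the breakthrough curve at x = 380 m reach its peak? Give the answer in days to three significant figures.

4800 days

For the 1D instantaneous-source solution, setting ∂C/∂t = 0 at fixed x gives v²t² + 2Dt − x² = 0, so t = (√(D² + v²x²) − D)/v².
√(D² + v²x²) = √(0.071² + 0.079² × 380²) = 30.02; v² = 0.006241.
t = (30.02 − 0.071)/0.006241 = 4800 days (vs. the pure-advection estimate x/v = 4810 d).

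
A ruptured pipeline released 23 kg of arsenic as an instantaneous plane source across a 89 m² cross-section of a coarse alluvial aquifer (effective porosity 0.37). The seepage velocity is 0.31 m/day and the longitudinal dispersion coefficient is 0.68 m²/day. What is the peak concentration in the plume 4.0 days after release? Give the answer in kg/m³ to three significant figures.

0.119 kg/m³

The peak of an instantaneous 1D plume sits at x = vt; there the Gaussian factor is 1 and C_max = M/(n_e·A·√(4πDt)), where n_e·A is the pore area the mass is dissolved in.
√(4πDt) = √(4π × 0.68 × 4.0) = 5.846 m, so C_max = 23/(0.37 × 89 × 5.846) = 0.119 kg/m³.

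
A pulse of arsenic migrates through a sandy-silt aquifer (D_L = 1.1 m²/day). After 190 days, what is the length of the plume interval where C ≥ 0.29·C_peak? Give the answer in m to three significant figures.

64.3 m

The plume is Gaussian with σ = √(2Dt) = √(2 × 1.1 × 190) = 20.45 m.
C/C_peak = exp(−Δx²/(2σ²)) = 0.29 ⇒ Δx = σ·√(−2 ln 0.29) = 20.45 × 1.573 = 32.17 m.
Width = 2Δx = 64.3 m.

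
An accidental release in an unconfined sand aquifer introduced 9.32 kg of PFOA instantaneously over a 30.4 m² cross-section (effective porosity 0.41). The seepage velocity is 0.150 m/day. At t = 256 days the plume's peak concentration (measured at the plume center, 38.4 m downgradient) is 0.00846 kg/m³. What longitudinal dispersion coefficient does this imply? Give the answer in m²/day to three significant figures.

2.43 m²/day

At the plume center C_max = M/(n_e·A·√(4πDt)), so D = M²/(4πt·(n_e·A·C_max)²).
n_e·A·C_max = 0.41 × 30.4 × 0.00846 = 0.1054 kg/m.
D = 9.32²/(4π × 256 × 0.1054²) = 2.43 m²/day.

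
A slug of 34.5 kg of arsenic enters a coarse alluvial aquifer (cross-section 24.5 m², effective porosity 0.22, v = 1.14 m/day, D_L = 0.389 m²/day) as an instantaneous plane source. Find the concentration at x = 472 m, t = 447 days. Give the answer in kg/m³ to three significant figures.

0.0180 kg/m³

For an instantaneous plane source, C(x,t) = M/(n_e·A·√(4πDt)) · exp(−(x−vt)²/(4Dt)), with n_e·A the pore (flow) area.
Plume center vt = 1.14 × 447 = 509.58 m, so the well at 472 m is 37.58 m upgradient of the peak.
√(4πDt) = 46.74 m, giving peak height M/(n_e·A·√(4πDt)) = 34.5/(0.22 × 24.5 × 46.74) = 0.1369 kg/m³.
(x−vt)²/(4Dt) = (-37.58)²/(4 × 0.389 × 447) = 2.030; exp(−2.030) = 0.1313.
C = 0.1369 × 0.1313 = 0.0180 kg/m³.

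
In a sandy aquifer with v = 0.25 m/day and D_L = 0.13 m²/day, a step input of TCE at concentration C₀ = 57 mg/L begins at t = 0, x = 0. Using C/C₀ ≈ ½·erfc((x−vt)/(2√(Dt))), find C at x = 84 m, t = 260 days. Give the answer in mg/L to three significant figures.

0.594 mg/L

For a continuous step input, C/C₀ ≈ ½·erfc((x−vt)/(2√(Dt))).
vt = 0.25 × 260 = 65 m and 2√(Dt) = 2√(0.13 × 260) = 11.63 m.
Argument (x−vt)/(2√(Dt)) = (84 − 65)/11.63 = 1.634; ½·erfc(1.634) = 0.01042.
C = 57 × 0.01042 = 0.594 mg/L.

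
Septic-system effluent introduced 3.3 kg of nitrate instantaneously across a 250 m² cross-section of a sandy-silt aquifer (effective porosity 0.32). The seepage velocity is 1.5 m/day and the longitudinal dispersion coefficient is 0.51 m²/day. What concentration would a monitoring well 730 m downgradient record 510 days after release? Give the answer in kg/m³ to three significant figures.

For an instantaneous plane source, C(x,t) = M/(n_e·A·√(4πDt)) · exp(−(x−vt)²/(4Dt)), with n_e·A the pore (flow) area.
Plume center vt = 1.5 × 510 = 765 m, so the well at 730 m is 35 m upgradient of the peak.
√(4πDt) = 57.17 m, giving peak height M/(n_e·A·√(4πDt)) = 3.3/(0.32 × 250 × 57.17) = 0.0007215 kg/m³.
(x−vt)²/(4Dt) = (-35)²/(4 × 0.51 × 510) = 1.177; exp(−1.177) = 0.3082.
C = 0.0007215 × 0.3082 = 0.000222 kg/m³.

0.000222 kg/m³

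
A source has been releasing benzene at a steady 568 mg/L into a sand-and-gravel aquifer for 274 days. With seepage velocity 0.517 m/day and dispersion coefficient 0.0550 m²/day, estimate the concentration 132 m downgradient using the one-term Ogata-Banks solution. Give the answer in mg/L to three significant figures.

For a continuous step input, C/C₀ ≈ ½·erfc((x−vt)/(2√(Dt))).
vt = 0.517 × 274 = 141.658 m and 2√(Dt) = 2√(0.0550 × 274) = 7.764 m.
Argument (x−vt)/(2√(Dt)) = (132 − 141.658)/7.764 = -1.244; ½·erfc(-1.244) = 0.9607.
C = 568 × 0.9607 = 546 mg/L.

546 mg/L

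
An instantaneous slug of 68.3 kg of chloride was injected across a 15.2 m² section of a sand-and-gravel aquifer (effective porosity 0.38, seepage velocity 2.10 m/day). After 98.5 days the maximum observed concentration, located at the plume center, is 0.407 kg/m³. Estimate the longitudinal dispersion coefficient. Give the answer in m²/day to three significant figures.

0.682 m²/day

At the plume center C_max = M/(n_e·A·√(4πDt)), so D = M²/(4πt·(n_e·A·C_max)²).
n_e·A·C_max = 0.38 × 15.2 × 0.407 = 2.351 kg/m.
D = 68.3²/(4π × 98.5 × 2.351²) = 0.682 m²/day.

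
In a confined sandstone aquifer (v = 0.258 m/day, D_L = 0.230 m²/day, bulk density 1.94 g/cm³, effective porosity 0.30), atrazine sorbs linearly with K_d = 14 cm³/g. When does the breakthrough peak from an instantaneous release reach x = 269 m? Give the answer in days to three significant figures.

95100 days

Retardation factor R = 1 + ρ_b·K_d/n = 1 + 1.94 × 14/0.30 = 91.53.
Sorption retards both mechanisms: v_R = v/R = 0.002819 m/day, D_R = D/R = 0.002513 m²/day.
Peak time from v_R²t² + 2D_R t − x² = 0: t = (√(D_R² + v_R²x²) − D_R)/v_R².
√(D_R² + v_R²x²) = √(0.002513² + 0.002819² × 269²) = 0.7583; v_R² = 7.947e-06.
t = (0.7583 − 0.002513)/7.947e-06 = 95100 days.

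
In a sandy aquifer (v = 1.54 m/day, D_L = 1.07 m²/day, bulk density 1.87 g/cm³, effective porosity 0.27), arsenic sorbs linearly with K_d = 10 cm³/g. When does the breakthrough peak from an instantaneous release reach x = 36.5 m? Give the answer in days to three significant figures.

Retardation factor R = 1 + ρ_b·K_d/n = 1 + 1.87 × 10/0.27 = 70.26.
Sorption retards both mechanisms: v_R = v/R = 0.02192 m/day, D_R = D/R = 0.01523 m²/day.
Peak time from v_R²t² + 2D_R t − x² = 0: t = (√(D_R² + v_R²x²) − D_R)/v_R².
√(D_R² + v_R²x²) = √(0.01523² + 0.02192² × 36.5²) = 0.8002; v_R² = 0.0004805.
t = (0.8002 − 0.01523)/0.0004805 = 1630 days.

1630 days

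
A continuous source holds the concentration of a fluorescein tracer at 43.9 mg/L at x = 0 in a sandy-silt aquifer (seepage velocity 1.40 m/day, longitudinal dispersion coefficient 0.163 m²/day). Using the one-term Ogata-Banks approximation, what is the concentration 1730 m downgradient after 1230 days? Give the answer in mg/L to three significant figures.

For a continuous step input, C/C₀ ≈ ½·erfc((x−vt)/(2√(Dt))).
vt = 1.40 × 1230 = 1722 m and 2√(Dt) = 2√(0.163 × 1230) = 28.32 m.
Argument (x−vt)/(2√(Dt)) = (1730 − 1722)/28.32 = 0.2825; ½·erfc(0.2825) = 0.3448.
C = 43.9 × 0.3448 = 15.1 mg/L.

15.1 mg/L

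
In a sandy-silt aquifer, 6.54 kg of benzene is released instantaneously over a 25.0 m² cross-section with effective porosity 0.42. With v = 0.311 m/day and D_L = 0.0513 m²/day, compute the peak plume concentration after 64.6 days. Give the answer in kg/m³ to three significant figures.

The peak of an instantaneous 1D plume sits at x = vt; there the Gaussian factor is 1 and C_max = M/(n_e·A·√(4πDt)), where n_e·A is the pore area the mass is dissolved in.
√(4πDt) = √(4π × 0.0513 × 64.6) = 6.453 m, so C_max = 6.54/(0.42 × 25.0 × 6.453) = 0.0965 kg/m³.

0.0965 kg/m³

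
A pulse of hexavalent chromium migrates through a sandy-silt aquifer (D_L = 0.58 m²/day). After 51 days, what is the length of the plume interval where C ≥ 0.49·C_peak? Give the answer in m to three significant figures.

18.4 m

The plume is Gaussian with σ = √(2Dt) = √(2 × 0.58 × 51) = 7.692 m.
C/C_peak = exp(−Δx²/(2σ²)) = 0.49 ⇒ Δx = σ·√(−2 ln 0.49) = 7.692 × 1.194 = 9.184 m.
Width = 2Δx = 18.4 m.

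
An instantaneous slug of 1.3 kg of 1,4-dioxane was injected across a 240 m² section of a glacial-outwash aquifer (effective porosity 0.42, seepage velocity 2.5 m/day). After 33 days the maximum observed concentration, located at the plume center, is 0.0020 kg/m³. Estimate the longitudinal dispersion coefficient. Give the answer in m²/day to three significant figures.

At the plume center C_max = M/(n_e·A·√(4πDt)), so D = M²/(4πt·(n_e·A·C_max)²).
n_e·A·C_max = 0.42 × 240 × 0.0020 = 0.2016 kg/m.
D = 1.3²/(4π × 33 × 0.2016²) = 0.100 m²/day.

0.100 m²/day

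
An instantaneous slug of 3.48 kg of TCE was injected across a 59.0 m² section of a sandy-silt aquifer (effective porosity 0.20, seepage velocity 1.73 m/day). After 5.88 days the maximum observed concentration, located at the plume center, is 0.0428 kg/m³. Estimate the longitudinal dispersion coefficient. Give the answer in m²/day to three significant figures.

At the plume center C_max = M/(n_e·A·√(4πDt)), so D = M²/(4πt·(n_e·A·C_max)²).
n_e·A·C_max = 0.20 × 59.0 × 0.0428 = 0.5050 kg/m.
D = 3.48²/(4π × 5.88 × 0.5050²) = 0.643 m²/day.

0.643 m²/day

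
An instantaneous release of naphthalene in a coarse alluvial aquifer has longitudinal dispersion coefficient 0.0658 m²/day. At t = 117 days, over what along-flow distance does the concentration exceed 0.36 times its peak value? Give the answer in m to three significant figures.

11.2 m

The plume is Gaussian with σ = √(2Dt) = √(2 × 0.0658 × 117) = 3.924 m.
C/C_peak = exp(−Δx²/(2σ²)) = 0.36 ⇒ Δx = σ·√(−2 ln 0.36) = 3.924 × 1.429 = 5.607 m.
Width = 2Δx = 11.2 m.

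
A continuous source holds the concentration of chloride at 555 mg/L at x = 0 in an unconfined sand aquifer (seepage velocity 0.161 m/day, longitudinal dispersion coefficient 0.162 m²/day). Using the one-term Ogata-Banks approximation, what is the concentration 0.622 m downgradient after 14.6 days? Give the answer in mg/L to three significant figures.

437 mg/L

For a continuous step input, C/C₀ ≈ ½·erfc((x−vt)/(2√(Dt))).
vt = 0.161 × 14.6 = 2.3506 m and 2√(Dt) = 2√(0.162 × 14.6) = 3.076 m.
Argument (x−vt)/(2√(Dt)) = (0.622 − 2.3506)/3.076 = -0.5620; ½·erfc(-0.5620) = 0.7866.
C = 555 × 0.7866 = 437 mg/L.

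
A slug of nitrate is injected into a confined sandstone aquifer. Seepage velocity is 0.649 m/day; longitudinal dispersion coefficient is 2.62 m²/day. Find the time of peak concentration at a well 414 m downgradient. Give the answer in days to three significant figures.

For the 1D instantaneous-source solution, setting ∂C/∂t = 0 at fixed x gives v²t² + 2Dt − x² = 0, so t = (√(D² + v²x²) − D)/v².
√(D² + v²x²) = √(2.62² + 0.649² × 414²) = 268.7; v² = 0.421201.
t = (268.7 − 2.62)/0.421201 = 632 days (vs. the pure-advection estimate x/v = 638 d).

632 days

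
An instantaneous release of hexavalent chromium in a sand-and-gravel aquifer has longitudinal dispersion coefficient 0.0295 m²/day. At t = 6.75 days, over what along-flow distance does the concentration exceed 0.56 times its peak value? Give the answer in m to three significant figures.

1.36 m

The plume is Gaussian with σ = √(2Dt) = √(2 × 0.0295 × 6.75) = 0.6311 m.
C/C_peak = exp(−Δx²/(2σ²)) = 0.56 ⇒ Δx = σ·√(−2 ln 0.56) = 0.6311 × 1.077 = 0.6797 m.
Width = 2Δx = 1.36 m.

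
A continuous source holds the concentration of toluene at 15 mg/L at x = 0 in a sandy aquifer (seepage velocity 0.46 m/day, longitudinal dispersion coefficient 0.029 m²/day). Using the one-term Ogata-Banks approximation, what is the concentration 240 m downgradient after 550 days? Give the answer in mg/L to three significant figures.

14.8 mg/L

For a continuous step input, C/C₀ ≈ ½·erfc((x−vt)/(2√(Dt))).
vt = 0.46 × 550 = 253 m and 2√(Dt) = 2√(0.029 × 550) = 7.987 m.
Argument (x−vt)/(2√(Dt)) = (240 − 253)/7.987 = -1.628; ½·erfc(-1.628) = 0.9893.
C = 15 × 0.9893 = 14.8 mg/L.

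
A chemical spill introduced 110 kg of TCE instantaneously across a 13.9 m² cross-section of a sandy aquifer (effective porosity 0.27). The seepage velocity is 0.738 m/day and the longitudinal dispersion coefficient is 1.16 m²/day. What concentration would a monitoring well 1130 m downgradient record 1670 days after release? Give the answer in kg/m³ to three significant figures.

For an instantaneous plane source, C(x,t) = M/(n_e·A·√(4πDt)) · exp(−(x−vt)²/(4Dt)), with n_e·A the pore (flow) area.
Plume center vt = 0.738 × 1670 = 1232.46 m, so the well at 1130 m is 102.46 m upgradient of the peak.
√(4πDt) = 156.0 m, giving peak height M/(n_e·A·√(4πDt)) = 110/(0.27 × 13.9 × 156.0) = 0.1879 kg/m³.
(x−vt)²/(4Dt) = (-102.46)²/(4 × 1.16 × 1670) = 1.355; exp(−1.355) = 0.2579.
C = 0.1879 × 0.2579 = 0.0485 kg/m³.

0.0485 kg/m³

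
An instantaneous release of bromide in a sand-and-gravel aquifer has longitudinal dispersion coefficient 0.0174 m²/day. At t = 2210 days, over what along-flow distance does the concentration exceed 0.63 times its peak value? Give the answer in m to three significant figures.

16.9 m

The plume is Gaussian with σ = √(2Dt) = √(2 × 0.0174 × 2210) = 8.770 m.
C/C_peak = exp(−Δx²/(2σ²)) = 0.63 ⇒ Δx = σ·√(−2 ln 0.63) = 8.770 × 0.9613 = 8.431 m.
Width = 2Δx = 16.9 m.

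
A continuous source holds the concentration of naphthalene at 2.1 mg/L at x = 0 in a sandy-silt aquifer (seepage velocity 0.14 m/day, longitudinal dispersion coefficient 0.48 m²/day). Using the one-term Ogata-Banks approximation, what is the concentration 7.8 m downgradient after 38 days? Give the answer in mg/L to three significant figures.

For a continuous step input, C/C₀ ≈ ½·erfc((x−vt)/(2√(Dt))).
vt = 0.14 × 38 = 5.32 m and 2√(Dt) = 2√(0.48 × 38) = 8.542 m.
Argument (x−vt)/(2√(Dt)) = (7.8 − 5.32)/8.542 = 0.2903; ½·erfc(0.2903) = 0.3407.
C = 2.1 × 0.3407 = 0.715 mg/L.

0.715 mg/L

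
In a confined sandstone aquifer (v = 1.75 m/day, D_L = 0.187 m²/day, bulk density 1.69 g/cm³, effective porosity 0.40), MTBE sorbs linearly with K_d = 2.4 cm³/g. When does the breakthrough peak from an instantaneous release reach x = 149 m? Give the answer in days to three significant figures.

Retardation factor R = 1 + ρ_b·K_d/n = 1 + 1.69 × 2.4/0.40 = 11.14.
Sorption retards both mechanisms: v_R = v/R = 0.1571 m/day, D_R = D/R = 0.01679 m²/day.
Peak time from v_R²t² + 2D_R t − x² = 0: t = (√(D_R² + v_R²x²) − D_R)/v_R².
√(D_R² + v_R²x²) = √(0.01679² + 0.1571² × 149²) = 23.41; v_R² = 0.02468.
t = (23.41 − 0.01679)/0.02468 = 948 days.

948 days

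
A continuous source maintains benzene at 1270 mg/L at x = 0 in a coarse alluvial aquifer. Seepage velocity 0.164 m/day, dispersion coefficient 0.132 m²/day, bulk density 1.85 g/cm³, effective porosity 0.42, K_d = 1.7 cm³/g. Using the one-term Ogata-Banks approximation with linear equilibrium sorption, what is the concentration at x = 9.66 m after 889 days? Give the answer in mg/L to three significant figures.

1170 mg/L

Retardation factor R = 1 + ρ_b·K_d/n = 1 + 1.85 × 1.7/0.42 = 8.488.
Sorption retards both mechanisms: v_R = v/R = 0.01932 m/day, D_R = D/R = 0.01555 m²/day.
v_R·t = 0.01932 × 889 = 17.17548 m; 2√(D_R t) = 7.436 m; argument = (9.66 − 17.17548)/7.436 = -1.011.
C = C₀ × ½·erfc(-1.011) = 1270 × 0.9236 = 1170 mg/L.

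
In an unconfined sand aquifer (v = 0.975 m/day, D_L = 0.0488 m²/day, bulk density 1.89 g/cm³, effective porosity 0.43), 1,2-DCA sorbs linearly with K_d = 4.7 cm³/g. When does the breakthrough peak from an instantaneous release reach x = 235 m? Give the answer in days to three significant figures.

Retardation factor R = 1 + ρ_b·K_d/n = 1 + 1.89 × 4.7/0.43 = 21.66.
Sorption retards both mechanisms: v_R = v/R = 0.04501 m/day, D_R = D/R = 0.002253 m²/day.
Peak time from v_R²t² + 2D_R t − x² = 0: t = (√(D_R² + v_R²x²) − D_R)/v_R².
√(D_R² + v_R²x²) = √(0.002253² + 0.04501² × 235²) = 10.58; v_R² = 0.002026.
t = (10.58 − 0.002253)/0.002026 = 5220 days.

5220 days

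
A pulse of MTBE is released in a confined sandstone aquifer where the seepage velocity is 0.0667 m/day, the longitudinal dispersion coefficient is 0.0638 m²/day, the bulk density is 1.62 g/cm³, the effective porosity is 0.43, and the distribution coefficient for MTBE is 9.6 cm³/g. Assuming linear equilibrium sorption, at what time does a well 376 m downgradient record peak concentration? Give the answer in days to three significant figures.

209000 days

Retardation factor R = 1 + ρ_b·K_d/n = 1 + 1.62 × 9.6/0.43 = 37.17.
Sorption retards both mechanisms: v_R = v/R = 0.001794 m/day, D_R = D/R = 0.001716 m²/day.
Peak time from v_R²t² + 2D_R t − x² = 0: t = (√(D_R² + v_R²x²) − D_R)/v_R².
√(D_R² + v_R²x²) = √(0.001716² + 0.001794² × 376²) = 0.6745; v_R² = 3.218e-06.
t = (0.6745 − 0.001716)/3.218e-06 = 209000 days.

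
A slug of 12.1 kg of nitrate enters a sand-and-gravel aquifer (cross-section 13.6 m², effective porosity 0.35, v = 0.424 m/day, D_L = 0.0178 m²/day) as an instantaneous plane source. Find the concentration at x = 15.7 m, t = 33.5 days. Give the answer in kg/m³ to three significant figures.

For an instantaneous plane source, C(x,t) = M/(n_e·A·√(4πDt)) · exp(−(x−vt)²/(4Dt)), with n_e·A the pore (flow) area.
Plume center vt = 0.424 × 33.5 = 14.204 m, so the well at 15.7 m is 1.496 m downgradient of the peak.
√(4πDt) = 2.737 m, giving peak height M/(n_e·A·√(4πDt)) = 12.1/(0.35 × 13.6 × 2.737) = 0.9288 kg/m³.
(x−vt)²/(4Dt) = (1.496)²/(4 × 0.0178 × 33.5) = 0.9383; exp(−0.9383) = 0.3913.
C = 0.9288 × 0.3913 = 0.363 kg/m³.

0.363 kg/m³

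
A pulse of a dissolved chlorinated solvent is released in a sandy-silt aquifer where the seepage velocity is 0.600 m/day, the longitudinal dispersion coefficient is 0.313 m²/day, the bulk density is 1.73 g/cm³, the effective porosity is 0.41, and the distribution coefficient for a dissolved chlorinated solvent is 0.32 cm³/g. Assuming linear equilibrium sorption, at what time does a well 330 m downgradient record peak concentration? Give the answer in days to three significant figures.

Retardation factor R = 1 + ρ_b·K_d/n = 1 + 1.73 × 0.32/0.41 = 2.350.
Sorption retards both mechanisms: v_R = v/R = 0.2553 m/day, D_R = D/R = 0.1332 m²/day.
Peak time from v_R²t² + 2D_R t − x² = 0: t = (√(D_R² + v_R²x²) − D_R)/v_R².
√(D_R² + v_R²x²) = √(0.1332² + 0.2553² × 330²) = 84.25; v_R² = 0.06518.
t = (84.25 − 0.1332)/0.06518 = 1290 days.

1290 days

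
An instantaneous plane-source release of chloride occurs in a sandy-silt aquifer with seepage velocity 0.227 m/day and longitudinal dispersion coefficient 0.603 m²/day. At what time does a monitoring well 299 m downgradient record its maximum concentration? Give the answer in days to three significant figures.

For the 1D instantaneous-source solution, setting ∂C/∂t = 0 at fixed x gives v²t² + 2Dt − x² = 0, so t = (√(D² + v²x²) − D)/v².
√(D² + v²x²) = √(0.603² + 0.227² × 299²) = 67.88; v² = 0.051529.
t = (67.88 − 0.603)/0.051529 = 1310 days (vs. the pure-advection estimate x/v = 1320 d).

1310 days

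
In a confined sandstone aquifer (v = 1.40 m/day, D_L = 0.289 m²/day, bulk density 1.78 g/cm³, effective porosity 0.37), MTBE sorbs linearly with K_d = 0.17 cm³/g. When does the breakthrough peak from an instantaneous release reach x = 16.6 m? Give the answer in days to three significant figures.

21.3 days

Retardation factor R = 1 + ρ_b·K_d/n = 1 + 1.78 × 0.17/0.37 = 1.818.
Sorption retards both mechanisms: v_R = v/R = 0.7701 m/day, D_R = D/R = 0.1590 m²/day.
Peak time from v_R²t² + 2D_R t − x² = 0: t = (√(D_R² + v_R²x²) − D_R)/v_R².
√(D_R² + v_R²x²) = √(0.1590² + 0.7701² × 16.6²) = 12.78; v_R² = 0.5931.
t = (12.78 − 0.1590)/0.5931 = 21.3 days.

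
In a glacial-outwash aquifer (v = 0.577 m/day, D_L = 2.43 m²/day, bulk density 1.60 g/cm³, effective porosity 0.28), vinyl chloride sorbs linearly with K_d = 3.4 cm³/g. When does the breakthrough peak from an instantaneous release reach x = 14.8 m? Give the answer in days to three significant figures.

Retardation factor R = 1 + ρ_b·K_d/n = 1 + 1.60 × 3.4/0.28 = 20.43.
Sorption retards both mechanisms: v_R = v/R = 0.02824 m/day, D_R = D/R = 0.1189 m²/day.
Peak time from v_R²t² + 2D_R t − x² = 0: t = (√(D_R² + v_R²x²) − D_R)/v_R².
√(D_R² + v_R²x²) = √(0.1189² + 0.02824² × 14.8²) = 0.4345; v_R² = 0.0007975.
t = (0.4345 − 0.1189)/0.0007975 = 396 days.

396 days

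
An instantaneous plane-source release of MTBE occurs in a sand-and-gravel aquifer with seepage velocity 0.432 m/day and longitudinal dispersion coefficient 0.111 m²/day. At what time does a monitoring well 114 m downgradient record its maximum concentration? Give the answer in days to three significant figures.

263 days

For the 1D instantaneous-source solution, setting ∂C/∂t = 0 at fixed x gives v²t² + 2Dt − x² = 0, so t = (√(D² + v²x²) − D)/v².
√(D² + v²x²) = √(0.111² + 0.432² × 114²) = 49.25; v² = 0.186624.
t = (49.25 − 0.111)/0.186624 = 263 days (vs. the pure-advection estimate x/v = 264 d).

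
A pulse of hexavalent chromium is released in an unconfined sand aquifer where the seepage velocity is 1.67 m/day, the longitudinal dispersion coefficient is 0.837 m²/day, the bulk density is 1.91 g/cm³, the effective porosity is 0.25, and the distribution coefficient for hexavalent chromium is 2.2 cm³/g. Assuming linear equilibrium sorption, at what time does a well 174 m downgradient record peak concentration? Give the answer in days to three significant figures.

1850 days

Retardation factor R = 1 + ρ_b·K_d/n = 1 + 1.91 × 2.2/0.25 = 17.81.
Sorption retards both mechanisms: v_R = v/R = 0.09377 m/day, D_R = D/R = 0.04700 m²/day.
Peak time from v_R²t² + 2D_R t − x² = 0: t = (√(D_R² + v_R²x²) − D_R)/v_R².
√(D_R² + v_R²x²) = √(0.04700² + 0.09377² × 174²) = 16.32; v_R² = 0.008793.
t = (16.32 − 0.04700)/0.008793 = 1850 days.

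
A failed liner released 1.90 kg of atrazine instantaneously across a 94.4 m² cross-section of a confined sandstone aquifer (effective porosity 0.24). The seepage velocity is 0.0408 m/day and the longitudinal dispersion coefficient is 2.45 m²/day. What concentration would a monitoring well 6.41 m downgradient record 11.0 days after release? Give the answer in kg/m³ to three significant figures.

For an instantaneous plane source, C(x,t) = M/(n_e·A·√(4πDt)) · exp(−(x−vt)²/(4Dt)), with n_e·A the pore (flow) area.
Plume center vt = 0.0408 × 11.0 = 0.4488 m, so the well at 6.41 m is 5.9612 m downgradient of the peak.
√(4πDt) = 18.40 m, giving peak height M/(n_e·A·√(4πDt)) = 1.90/(0.24 × 94.4 × 18.40) = 0.004558 kg/m³.
(x−vt)²/(4Dt) = (5.9612)²/(4 × 2.45 × 11.0) = 0.3296; exp(−0.3296) = 0.7192.
C = 0.004558 × 0.7192 = 0.00328 kg/m³.

0.00328 kg/m³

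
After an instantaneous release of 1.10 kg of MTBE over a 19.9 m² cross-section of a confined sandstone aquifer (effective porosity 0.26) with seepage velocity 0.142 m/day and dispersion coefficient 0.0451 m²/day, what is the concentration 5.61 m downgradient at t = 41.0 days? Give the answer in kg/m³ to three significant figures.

0.0438 kg/m³

For an instantaneous plane source, C(x,t) = M/(n_e·A·√(4πDt)) · exp(−(x−vt)²/(4Dt)), with n_e·A the pore (flow) area.
Plume center vt = 0.142 × 41.0 = 5.822 m, so the well at 5.61 m is 0.212 m upgradient of the peak.
√(4πDt) = 4.820 m, giving peak height M/(n_e·A·√(4πDt)) = 1.10/(0.26 × 19.9 × 4.820) = 0.04411 kg/m³.
(x−vt)²/(4Dt) = (-0.212)²/(4 × 0.0451 × 41.0) = 0.006076; exp(−0.006076) = 0.9939.
C = 0.04411 × 0.9939 = 0.0438 kg/m³.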